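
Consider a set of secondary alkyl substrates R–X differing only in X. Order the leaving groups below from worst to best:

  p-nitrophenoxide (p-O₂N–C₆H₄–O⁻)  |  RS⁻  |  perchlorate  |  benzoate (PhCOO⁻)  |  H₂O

Rank by basicity of the departing species: weakest base leaves most easily.
perchlorate: pKₐ(HClO₄) ≈ -10
H₂O: pKₐ(H₃O⁺) ≈ -1.7
benzoate (PhCOO⁻): pKₐ(C₆H₅COOH) ≈ 4.2 — aryl carboxylate
p-nitrophenoxide (p-O₂N–C₆H₄–O⁻): pKₐ(p-nitrophenol) ≈ 7.2
RS⁻: pKₐ(RSH (a thiol)) ≈ 10.5 — moderately basic; rarely leaves without activation
Reversing gives the worst-to-best order requested.

RS⁻ < p-nitrophenoxide (p-O₂N–C₆H₄–O⁻) < benzoate (PhCOO⁻) < H₂O < perchlorate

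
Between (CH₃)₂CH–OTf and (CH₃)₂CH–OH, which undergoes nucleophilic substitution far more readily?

From (CH₃)₂CH–OH the departing group would be OH⁻ (pKₐ(H₂O) ≈ 15.7). Strong base; essentially never leaves without prior activation.
From (CH₃)₂CH–OTf the leaving group is OTf⁻ (pKₐ(CF₃SO₃H (triflic acid)) ≈ -14). Charge spread over three oxygens and a CF₃ group; the premier leaving group in synthesis.
(In practice (CH₃)₂CH–OTf is made from (CH₃)₂CH–OH by treatment with Tf₂O / 2,6-lutidine, converting the hydroxyl into a triflate.)

(CH₃)₂CH–OTf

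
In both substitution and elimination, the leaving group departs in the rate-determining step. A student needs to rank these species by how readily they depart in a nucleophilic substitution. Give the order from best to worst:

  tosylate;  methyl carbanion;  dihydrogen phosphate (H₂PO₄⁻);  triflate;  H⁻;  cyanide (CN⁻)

triflate > tosylate > dihydrogen phosphate (H₂PO₄⁻) > cyanide (CN⁻) > H⁻ > methyl carbanion

The more stable X⁻ (or X) is on its own — i.e. the weaker a base it is — the better a leaving group it makes.
triflate: pKₐ(CF₃SO₃H (triflic acid)) ≈ -14 — charge spread over three oxygens and a CF₃ group; the premier leaving group in synthesis
tosylate: pKₐ(p-CH₃C₆H₄SO₃H (TsOH)) ≈ -2.8 — resonance-delocalised arenesulfonate
dihydrogen phosphate (H₂PO₄⁻): pKₐ(H₃PO₄) ≈ 2.1 — moderate base; biological leaving group after further activation
cyanide (CN⁻): pKₐ(HCN) ≈ 9.2 — sp carbon stabilises the charge somewhat, but still a poor LG
H⁻: pKₐ(H₂) ≈ 36 — extremely strong base; leaves only in special hydride-transfer contexts
methyl carbanion: pKₐ(CH₄) ≈ 48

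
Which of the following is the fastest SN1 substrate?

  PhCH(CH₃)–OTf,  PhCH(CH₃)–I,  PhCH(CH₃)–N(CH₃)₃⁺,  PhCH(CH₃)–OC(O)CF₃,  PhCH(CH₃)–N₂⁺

The skeletons are identical, so relative rate is governed entirely by leaving-group ability.
The more stable X⁻ (or X) is on its own — i.e. the weaker a base it is — the better a leaving group it makes.
PhCH(CH₃)–N₂⁺ loses N₂: no meaningful conjugate acid; N₂ departs as an exceptionally stable neutral molecule
PhCH(CH₃)–OTf loses OTf⁻: pKₐ(CF₃SO₃H (triflic acid)) ≈ -14
PhCH(CH₃)–I loses I⁻: pKₐ(HI) ≈ -10
PhCH(CH₃)–OC(O)CF₃ loses CF₃COO⁻: pKₐ(CF₃COOH) ≈ 0.2
PhCH(CH₃)–N(CH₃)₃⁺ loses NR'₃: pKₐ(R'₃NH⁺) ≈ 10.7

PhCH(CH₃)–N₂⁺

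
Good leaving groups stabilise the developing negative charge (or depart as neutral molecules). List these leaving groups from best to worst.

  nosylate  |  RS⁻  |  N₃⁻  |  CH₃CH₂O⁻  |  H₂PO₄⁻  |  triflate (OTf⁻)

Leaving-group ability tracks the stability of the departed species; conjugate-acid pKₐ is the usual yardstick (lower pKₐ → better LG).
triflate (OTf⁻): pKₐ(CF₃SO₃H (triflic acid)) ≈ -14
nosylate: pKₐ(p-O₂NC₆H₄SO₃H) ≈ -3.5
H₂PO₄⁻: pKₐ(H₃PO₄) ≈ 2.1
N₃⁻: pKₐ(HN₃) ≈ 4.7
RS⁻: pKₐ(RSH (a thiol)) ≈ 10.5
CH₃CH₂O⁻: pKₐ(CH₃CH₂OH) ≈ 16

triflate (OTf⁻) > nosylate > H₂PO₄⁻ > N₃⁻ > RS⁻ > CH₃CH₂O⁻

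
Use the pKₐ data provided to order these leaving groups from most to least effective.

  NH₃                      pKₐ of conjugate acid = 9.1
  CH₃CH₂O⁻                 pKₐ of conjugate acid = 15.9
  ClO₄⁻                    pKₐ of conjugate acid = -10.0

Lower conjugate-acid pKₐ ⇒ weaker base ⇒ better leaving group.
Sorting by the given values: ClO₄⁻ (-10.0), NH₃ (9.1), CH₃CH₂O⁻ (15.9).

ClO₄⁻ > NH₃ > CH₃CH₂O⁻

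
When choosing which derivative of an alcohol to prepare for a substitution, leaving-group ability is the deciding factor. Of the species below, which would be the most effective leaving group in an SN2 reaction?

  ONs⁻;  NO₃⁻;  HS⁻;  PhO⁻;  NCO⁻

Leaving-group ability tracks the stability of the departed species; conjugate-acid pKₐ is the usual yardstick (lower pKₐ → better LG).
ONs⁻: pKₐ(p-O₂NC₆H₄SO₃H) ≈ -3.5
NO₃⁻: pKₐ(HNO₃) ≈ -1.3
NCO⁻: pKₐ(HOCN) ≈ 3.5
HS⁻: pKₐ(H₂S) ≈ 7
PhO⁻: pKₐ(C₆H₅OH (phenol)) ≈ 10

ONs⁻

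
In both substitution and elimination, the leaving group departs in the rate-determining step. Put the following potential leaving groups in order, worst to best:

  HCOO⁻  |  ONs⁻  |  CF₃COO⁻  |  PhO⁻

Leaving-group ability tracks the stability of the departed species; conjugate-acid pKₐ is the usual yardstick (lower pKₐ → better LG).
ONs⁻: pKₐ(p-O₂NC₆H₄SO₃H) ≈ -3.5
CF₃COO⁻: pKₐ(CF₃COOH) ≈ 0.2
HCOO⁻: pKₐ(HCOOH) ≈ 3.8
PhO⁻: pKₐ(C₆H₅OH (phenol)) ≈ 10
Listed from poorest to best leaving group as asked.

PhO⁻ < HCOO⁻ < CF₃COO⁻ < ONs⁻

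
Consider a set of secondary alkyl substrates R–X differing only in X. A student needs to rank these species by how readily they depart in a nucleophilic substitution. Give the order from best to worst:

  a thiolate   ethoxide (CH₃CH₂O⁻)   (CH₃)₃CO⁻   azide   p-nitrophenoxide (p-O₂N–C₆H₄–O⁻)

A good leaving group is a weak base: the lower the pKₐ of its conjugate acid, the more readily it departs.
azide: pKₐ(HN₃) ≈ 4.7
p-nitrophenoxide (p-O₂N–C₆H₄–O⁻): pKₐ(p-nitrophenol) ≈ 7.2
a thiolate: pKₐ(RSH (a thiol)) ≈ 10.5
ethoxide (CH₃CH₂O⁻): pKₐ(CH₃CH₂OH) ≈ 16
(CH₃)₃CO⁻: pKₐ(t-BuOH) ≈ 18

azide > p-nitrophenoxide (p-O₂N–C₆H₄–O⁻) > a thiolate > ethoxide (CH₃CH₂O⁻) > (CH₃)₃CO⁻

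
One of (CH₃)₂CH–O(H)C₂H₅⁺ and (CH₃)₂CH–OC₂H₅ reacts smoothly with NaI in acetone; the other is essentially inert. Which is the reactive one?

(CH₃)₂CH–O(H)C₂H₅⁺

From (CH₃)₂CH–OC₂H₅ the departing group would be CH₃CH₂O⁻ (pKₐ(CH₃CH₂OH) ≈ 16). Strong base; alkoxides do not leave unassisted.
From (CH₃)₂CH–O(H)C₂H₅⁺ the leaving group is R'OH (pKₐ(R'OH₂⁺) ≈ -2.4). Neutral; leaves from a protonated ether (an oxonium ion, R–O(H)R'⁺).
(In practice (CH₃)₂CH–O(H)C₂H₅⁺ is made from (CH₃)₂CH–OC₂H₅ by protonation with concentrated HBr, allowing neutral ethanol, rather than ethoxide, to depart.)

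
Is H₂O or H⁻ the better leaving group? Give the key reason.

H₂O

H₂O is the better leaving group.
pKₐ(H₃O⁺) ≈ -1.7 versus pKₐ(H₂) ≈ 36: H₂O is the much weaker base.
Neutral; leaves from a protonated alcohol (R–OH₂⁺).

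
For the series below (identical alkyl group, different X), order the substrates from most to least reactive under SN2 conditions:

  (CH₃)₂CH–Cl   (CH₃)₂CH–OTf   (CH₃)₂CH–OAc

With the same alkyl group throughout, only the leaving group differentiates the rates.
A good leaving group is a weak base: the lower the pKₐ of its conjugate acid, the more readily it departs.
(CH₃)₂CH–OTf loses OTf⁻: pKₐ(CF₃SO₃H (triflic acid)) ≈ -14
(CH₃)₂CH–Cl loses Cl⁻: pKₐ(HCl) ≈ -7
(CH₃)₂CH–OAc loses AcO⁻: pKₐ(CH₃COOH) ≈ 4.8

(CH₃)₂CH–OTf > (CH₃)₂CH–Cl > (CH₃)₂CH–OAc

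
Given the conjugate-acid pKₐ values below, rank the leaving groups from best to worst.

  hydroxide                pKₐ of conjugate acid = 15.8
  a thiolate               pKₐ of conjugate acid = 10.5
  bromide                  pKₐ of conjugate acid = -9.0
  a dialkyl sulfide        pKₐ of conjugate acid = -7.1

bromide > a dialkyl sulfide > a thiolate > hydroxide

Lower conjugate-acid pKₐ ⇒ weaker base ⇒ better leaving group.
Sorting by the given values: bromide (-9.0), a dialkyl sulfide (-7.1), a thiolate (10.5), hydroxide (15.8).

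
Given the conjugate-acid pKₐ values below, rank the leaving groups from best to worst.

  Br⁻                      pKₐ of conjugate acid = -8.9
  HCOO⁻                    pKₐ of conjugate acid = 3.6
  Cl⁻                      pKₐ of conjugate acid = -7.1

Br⁻ > Cl⁻ > HCOO⁻

Lower conjugate-acid pKₐ ⇒ weaker base ⇒ better leaving group.
Sorting by the given values: Br⁻ (-8.9), Cl⁻ (-7.1), HCOO⁻ (3.6).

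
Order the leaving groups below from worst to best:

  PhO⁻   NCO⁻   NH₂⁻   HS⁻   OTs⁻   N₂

NH₂⁻ < PhO⁻ < HS⁻ < NCO⁻ < OTs⁻ < N₂

The more stable X⁻ (or X) is on its own — i.e. the weaker a base it is — the better a leaving group it makes.
N₂: no meaningful conjugate acid; N₂ departs as an exceptionally stable neutral molecule
OTs⁻: pKₐ(p-CH₃C₆H₄SO₃H (TsOH)) ≈ -2.8 — resonance-delocalised arenesulfonate
NCO⁻: pKₐ(HOCN) ≈ 3.5 — resonance between N and O
HS⁻: pKₐ(H₂S) ≈ 7 — larger and more polarisable than the oxygen analogue
PhO⁻: pKₐ(C₆H₅OH (phenol)) ≈ 10 — resonance into the ring helps, but still a poor LG
NH₂⁻: pKₐ(NH₃) ≈ 38
The question asks for worst first, so the sequence is read in increasing leaving-group ability.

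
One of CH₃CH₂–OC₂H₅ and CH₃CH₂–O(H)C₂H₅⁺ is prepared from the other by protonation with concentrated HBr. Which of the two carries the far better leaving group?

From CH₃CH₂–OC₂H₅ the departing group would be CH₃CH₂O⁻ (pKₐ(CH₃CH₂OH) ≈ 16). Strong base; alkoxides do not leave unassisted.
From CH₃CH₂–O(H)C₂H₅⁺ the leaving group is R'OH (pKₐ(R'OH₂⁺) ≈ -2.4). Neutral; leaves from a protonated ether (an oxonium ion, R–O(H)R'⁺).
Protonation with concentrated HBr works by allowing neutral ethanol, rather than ethoxide, to depart, making CH₃CH₂–O(H)C₂H₅⁺ enormously more reactive.

CH₃CH₂–O(H)C₂H₅⁺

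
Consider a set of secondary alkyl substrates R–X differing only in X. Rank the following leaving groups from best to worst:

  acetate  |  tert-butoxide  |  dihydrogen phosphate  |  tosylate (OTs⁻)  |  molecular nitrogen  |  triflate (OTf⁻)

molecular nitrogen: no meaningful conjugate acid; N₂ departs as an exceptionally stable neutral molecule
triflate (OTf⁻): pKₐ(CF₃SO₃H (triflic acid)) ≈ -14
tosylate (OTs⁻): pKₐ(p-CH₃C₆H₄SO₃H (TsOH)) ≈ -2.8
dihydrogen phosphate: pKₐ(H₃PO₄) ≈ 2.1
acetate: pKₐ(CH₃COOH) ≈ 4.8
tert-butoxide: pKₐ(t-BuOH) ≈ 18

molecular nitrogen > triflate (OTf⁻) > tosylate (OTs⁻) > dihydrogen phosphate > acetate > tert-butoxide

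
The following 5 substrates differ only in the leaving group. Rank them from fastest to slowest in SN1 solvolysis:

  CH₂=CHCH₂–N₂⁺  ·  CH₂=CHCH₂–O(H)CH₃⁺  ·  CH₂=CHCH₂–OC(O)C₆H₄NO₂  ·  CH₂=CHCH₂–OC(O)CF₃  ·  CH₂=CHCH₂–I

With the same alkyl group throughout, only the leaving group differentiates the rates.
Leaving-group ability tracks the stability of the departed species; conjugate-acid pKₐ is the usual yardstick (lower pKₐ → better LG).
CH₂=CHCH₂–N₂⁺ loses N₂: no meaningful conjugate acid; N₂ departs as an exceptionally stable neutral molecule
CH₂=CHCH₂–I loses I⁻: pKₐ(HI) ≈ -10
CH₂=CHCH₂–O(H)CH₃⁺ loses R'OH: pKₐ(R'OH₂⁺) ≈ -2.4
CH₂=CHCH₂–OC(O)CF₃ loses CF₃COO⁻: pKₐ(CF₃COOH) ≈ 0.2
CH₂=CHCH₂–OC(O)C₆H₄NO₂ loses p-O₂N–C₆H₄–COO⁻: pKₐ(p-nitrobenzoic acid) ≈ 3.4

CH₂=CHCH₂–N₂⁺ > CH₂=CHCH₂–I > CH₂=CHCH₂–O(H)CH₃⁺ > CH₂=CHCH₂–OC(O)CF₃ > CH₂=CHCH₂–OC(O)C₆H₄NO₂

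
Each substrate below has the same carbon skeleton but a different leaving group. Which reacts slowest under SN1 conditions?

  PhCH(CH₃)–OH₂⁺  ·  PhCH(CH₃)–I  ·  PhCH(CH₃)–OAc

With the same alkyl group throughout, only the leaving group differentiates the rates.
Leaving-group ability tracks the stability of the departed species; conjugate-acid pKₐ is the usual yardstick (lower pKₐ → better LG).
PhCH(CH₃)–I loses I⁻: pKₐ(HI) ≈ -10
PhCH(CH₃)–OH₂⁺ loses H₂O: pKₐ(H₃O⁺) ≈ -1.7
PhCH(CH₃)–OAc loses AcO⁻: pKₐ(CH₃COOH) ≈ 4.8

PhCH(CH₃)–OAc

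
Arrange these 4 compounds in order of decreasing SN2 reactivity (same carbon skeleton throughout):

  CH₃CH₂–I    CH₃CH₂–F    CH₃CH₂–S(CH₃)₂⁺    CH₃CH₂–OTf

With the same alkyl group throughout, only the leaving group differentiates the rates.
The more stable X⁻ (or X) is on its own — i.e. the weaker a base it is — the better a leaving group it makes.
CH₃CH₂–OTf loses OTf⁻: pKₐ(CF₃SO₃H (triflic acid)) ≈ -14
CH₃CH₂–I loses I⁻: pKₐ(HI) ≈ -10
CH₃CH₂–S(CH₃)₂⁺ loses SR'₂: pKₐ(R'₂SH⁺) ≈ -7
CH₃CH₂–F loses F⁻: pKₐ(HF) ≈ 3.2

CH₃CH₂–OTf > CH₃CH₂–I > CH₃CH₂–S(CH₃)₂⁺ > CH₃CH₂–F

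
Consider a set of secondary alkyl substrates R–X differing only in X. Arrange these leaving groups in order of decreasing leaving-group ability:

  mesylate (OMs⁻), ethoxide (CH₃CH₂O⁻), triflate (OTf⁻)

Rank by basicity of the departing species: weakest base leaves most easily.
triflate (OTf⁻): pKₐ(CF₃SO₃H (triflic acid)) ≈ -14
mesylate (OMs⁻): pKₐ(CH₃SO₃H (MsOH)) ≈ -1.9
ethoxide (CH₃CH₂O⁻): pKₐ(CH₃CH₂OH) ≈ 16

triflate (OTf⁻) > mesylate (OMs⁻) > ethoxide (CH₃CH₂O⁻)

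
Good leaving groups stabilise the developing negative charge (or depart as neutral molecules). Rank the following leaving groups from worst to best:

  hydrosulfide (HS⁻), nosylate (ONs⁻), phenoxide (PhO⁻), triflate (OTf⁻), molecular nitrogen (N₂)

phenoxide (PhO⁻) < hydrosulfide (HS⁻) < nosylate (ONs⁻) < triflate (OTf⁻) < molecular nitrogen (N₂)

molecular nitrogen (N₂): no meaningful conjugate acid; N₂ departs as an exceptionally stable neutral molecule
triflate (OTf⁻): pKₐ(CF₃SO₃H (triflic acid)) ≈ -14 — charge spread over three oxygens and a CF₃ group; the premier leaving group in synthesis
nosylate (ONs⁻): pKₐ(p-O₂NC₆H₄SO₃H) ≈ -3.5
hydrosulfide (HS⁻): pKₐ(H₂S) ≈ 7 — larger and more polarisable than the oxygen analogue
phenoxide (PhO⁻): pKₐ(C₆H₅OH (phenol)) ≈ 10 — resonance into the ring helps, but still a poor LG
The question asks for worst first, so the sequence is read in increasing leaving-group ability.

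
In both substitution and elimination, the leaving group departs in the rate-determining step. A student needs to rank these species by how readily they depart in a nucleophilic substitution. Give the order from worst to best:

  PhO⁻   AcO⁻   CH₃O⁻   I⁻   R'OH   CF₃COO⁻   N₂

CH₃O⁻ < PhO⁻ < AcO⁻ < CF₃COO⁻ < R'OH < I⁻ < N₂

N₂: no meaningful conjugate acid; N₂ departs as an exceptionally stable neutral molecule
I⁻: pKₐ(HI) ≈ -10 — large, highly polarisable; very weak base
R'OH: pKₐ(R'OH₂⁺) ≈ -2.4
CF₃COO⁻: pKₐ(CF₃COOH) ≈ 0.2
AcO⁻: pKₐ(CH₃COOH) ≈ 4.8 — resonance-stabilised but still a weak base
PhO⁻: pKₐ(C₆H₅OH (phenol)) ≈ 10 — resonance into the ring helps, but still a poor LG
CH₃O⁻: pKₐ(CH₃OH) ≈ 15.5 — strong base; alkoxides do not leave unassisted
The question asks for worst first, so the sequence is read in increasing leaving-group ability.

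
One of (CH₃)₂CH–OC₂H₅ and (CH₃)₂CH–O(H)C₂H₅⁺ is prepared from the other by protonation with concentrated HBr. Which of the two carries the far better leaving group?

(CH₃)₂CH–O(H)C₂H₅⁺

From (CH₃)₂CH–OC₂H₅ the departing group would be CH₃CH₂O⁻ (pKₐ(CH₃CH₂OH) ≈ 16). Strong base; alkoxides do not leave unassisted.
From (CH₃)₂CH–O(H)C₂H₅⁺ the leaving group is R'OH (pKₐ(R'OH₂⁺) ≈ -2.4). Neutral; leaves from a protonated ether (an oxonium ion, R–O(H)R'⁺).
Protonation with concentrated HBr works by allowing neutral ethanol, rather than ethoxide, to depart, making (CH₃)₂CH–O(H)C₂H₅⁺ enormously more reactive.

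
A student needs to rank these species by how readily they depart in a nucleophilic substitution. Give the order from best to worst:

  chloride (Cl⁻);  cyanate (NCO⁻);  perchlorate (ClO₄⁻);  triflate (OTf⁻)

triflate (OTf⁻) > perchlorate (ClO₄⁻) > chloride (Cl⁻) > cyanate (NCO⁻)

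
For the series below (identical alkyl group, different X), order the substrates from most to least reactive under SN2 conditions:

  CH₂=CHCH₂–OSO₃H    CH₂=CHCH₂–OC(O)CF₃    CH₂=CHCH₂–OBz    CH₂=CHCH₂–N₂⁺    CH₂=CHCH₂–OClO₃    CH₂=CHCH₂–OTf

The skeletons are identical, so relative rate is governed entirely by leaving-group ability.
Leaving-group ability tracks the stability of the departed species; conjugate-acid pKₐ is the usual yardstick (lower pKₐ → better LG).
CH₂=CHCH₂–N₂⁺ loses N₂: no meaningful conjugate acid; N₂ departs as an exceptionally stable neutral molecule
CH₂=CHCH₂–OTf loses OTf⁻: pKₐ(CF₃SO₃H (triflic acid)) ≈ -14
CH₂=CHCH₂–OClO₃ loses ClO₄⁻: pKₐ(HClO₄) ≈ -10
CH₂=CHCH₂–OSO₃H loses HSO₄⁻: pKₐ(H₂SO₄) ≈ -3
CH₂=CHCH₂–OC(O)CF₃ loses CF₃COO⁻: pKₐ(CF₃COOH) ≈ 0.2
CH₂=CHCH₂–OBz loses PhCOO⁻: pKₐ(C₆H₅COOH) ≈ 4.2

CH₂=CHCH₂–N₂⁺ > CH₂=CHCH₂–OTf > CH₂=CHCH₂–OClO₃ > CH₂=CHCH₂–OSO₃H > CH₂=CHCH₂–OC(O)CF₃ > CH₂=CHCH₂–OBz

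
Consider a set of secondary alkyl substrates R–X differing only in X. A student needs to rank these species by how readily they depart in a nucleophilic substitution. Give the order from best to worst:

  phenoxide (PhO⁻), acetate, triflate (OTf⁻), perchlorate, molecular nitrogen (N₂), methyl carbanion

molecular nitrogen (N₂) > triflate (OTf⁻) > perchlorate > acetate > phenoxide (PhO⁻) > methyl carbanion

The more stable X⁻ (or X) is on its own — i.e. the weaker a base it is — the better a leaving group it makes.
molecular nitrogen (N₂): no meaningful conjugate acid; N₂ departs as an exceptionally stable neutral molecule
triflate (OTf⁻): pKₐ(CF₃SO₃H (triflic acid)) ≈ -14
perchlorate: pKₐ(HClO₄) ≈ -10
acetate: pKₐ(CH₃COOH) ≈ 4.8
phenoxide (PhO⁻): pKₐ(C₆H₅OH (phenol)) ≈ 10
methyl carbanion: pKₐ(CH₄) ≈ 48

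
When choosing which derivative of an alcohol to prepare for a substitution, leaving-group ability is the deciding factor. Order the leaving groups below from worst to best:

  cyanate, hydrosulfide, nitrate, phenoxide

Leaving-group ability tracks the stability of the departed species; conjugate-acid pKₐ is the usual yardstick (lower pKₐ → better LG).
nitrate: pKₐ(HNO₃) ≈ -1.3
cyanate: pKₐ(HOCN) ≈ 3.5
hydrosulfide: pKₐ(H₂S) ≈ 7
phenoxide: pKₐ(C₆H₅OH (phenol)) ≈ 10
The question asks for worst first, so the sequence is read in increasing leaving-group ability.

phenoxide < hydrosulfide < cyanate < nitrate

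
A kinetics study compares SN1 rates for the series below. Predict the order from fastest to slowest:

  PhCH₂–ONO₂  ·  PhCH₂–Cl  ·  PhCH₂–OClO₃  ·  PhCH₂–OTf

Same R in every case — rank the leaving groups.
Rank by basicity of the departing species: weakest base leaves most easily.
PhCH₂–OTf loses OTf⁻: pKₐ(CF₃SO₃H (triflic acid)) ≈ -14
PhCH₂–OClO₃ loses ClO₄⁻: pKₐ(HClO₄) ≈ -10
PhCH₂–Cl loses Cl⁻: pKₐ(HCl) ≈ -7
PhCH₂–ONO₂ loses NO₃⁻: pKₐ(HNO₃) ≈ -1.3

PhCH₂–OTf > PhCH₂–OClO₃ > PhCH₂–Cl > PhCH₂–ONO₂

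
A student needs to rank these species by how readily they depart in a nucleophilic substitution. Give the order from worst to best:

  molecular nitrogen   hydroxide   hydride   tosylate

The more stable X⁻ (or X) is on its own — i.e. the weaker a base it is — the better a leaving group it makes.
molecular nitrogen: no meaningful conjugate acid; N₂ departs as an exceptionally stable neutral molecule
tosylate: pKₐ(p-CH₃C₆H₄SO₃H (TsOH)) ≈ -2.8 — resonance-delocalised arenesulfonate
hydroxide: pKₐ(H₂O) ≈ 15.7 — strong base; essentially never leaves without prior activation
hydride: pKₐ(H₂) ≈ 36 — extremely strong base; leaves only in special hydride-transfer contexts
Reversing gives the worst-to-best order requested.

hydride < hydroxide < tosylate < molecular nitrogen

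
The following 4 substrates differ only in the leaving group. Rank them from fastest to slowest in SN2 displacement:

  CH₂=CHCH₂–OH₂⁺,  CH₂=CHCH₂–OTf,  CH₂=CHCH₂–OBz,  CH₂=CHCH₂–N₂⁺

CH₂=CHCH₂–N₂⁺ > CH₂=CHCH₂–OTf > CH₂=CHCH₂–OH₂⁺ > CH₂=CHCH₂–OBz

The skeletons are identical, so relative rate is governed entirely by leaving-group ability.
A good leaving group is a weak base: the lower the pKₐ of its conjugate acid, the more readily it departs.
CH₂=CHCH₂–N₂⁺ loses N₂: no meaningful conjugate acid; N₂ departs as an exceptionally stable neutral molecule
CH₂=CHCH₂–OTf loses OTf⁻: pKₐ(CF₃SO₃H (triflic acid)) ≈ -14
CH₂=CHCH₂–OH₂⁺ loses H₂O: pKₐ(H₃O⁺) ≈ -1.7
CH₂=CHCH₂–OBz loses PhCOO⁻: pKₐ(C₆H₅COOH) ≈ 4.2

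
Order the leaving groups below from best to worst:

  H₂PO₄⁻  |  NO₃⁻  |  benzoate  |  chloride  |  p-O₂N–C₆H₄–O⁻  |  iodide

iodide: pKₐ(HI) ≈ -10 — large, highly polarisable; very weak base
chloride: pKₐ(HCl) ≈ -7 — moderately weak base
NO₃⁻: pKₐ(HNO₃) ≈ -1.3 — resonance-delocalised over three oxygens
H₂PO₄⁻: pKₐ(H₃PO₄) ≈ 2.1
benzoate: pKₐ(C₆H₅COOH) ≈ 4.2
p-O₂N–C₆H₄–O⁻: pKₐ(p-nitrophenol) ≈ 7.2

iodide > chloride > NO₃⁻ > H₂PO₄⁻ > benzoate > p-O₂N–C₆H₄–O⁻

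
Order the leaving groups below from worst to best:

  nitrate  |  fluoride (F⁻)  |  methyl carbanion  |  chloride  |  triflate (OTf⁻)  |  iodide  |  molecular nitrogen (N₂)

methyl carbanion < fluoride (F⁻) < nitrate < chloride < iodide < triflate (OTf⁻) < molecular nitrogen (N₂)

A good leaving group is a weak base: the lower the pKₐ of its conjugate acid, the more readily it departs.
molecular nitrogen (N₂): no meaningful conjugate acid; N₂ departs as an exceptionally stable neutral molecule
triflate (OTf⁻): pKₐ(CF₃SO₃H (triflic acid)) ≈ -14 — charge spread over three oxygens and a CF₃ group; the premier leaving group in synthesis
iodide: pKₐ(HI) ≈ -10 — large, highly polarisable; very weak base
chloride: pKₐ(HCl) ≈ -7
nitrate: pKₐ(HNO₃) ≈ -1.3 — resonance-delocalised over three oxygens
fluoride (F⁻): pKₐ(HF) ≈ 3.2
methyl carbanion: pKₐ(CH₄) ≈ 48 — unstabilised carbanion; the worst conceivable leaving group
Reversing gives the worst-to-best order requested.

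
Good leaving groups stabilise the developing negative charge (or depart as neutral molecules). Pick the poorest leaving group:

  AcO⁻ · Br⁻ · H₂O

AcO⁻

Br⁻: pKₐ(HBr) ≈ -9
H₂O: pKₐ(H₃O⁺) ≈ -1.7
AcO⁻: pKₐ(CH₃COOH) ≈ 4.8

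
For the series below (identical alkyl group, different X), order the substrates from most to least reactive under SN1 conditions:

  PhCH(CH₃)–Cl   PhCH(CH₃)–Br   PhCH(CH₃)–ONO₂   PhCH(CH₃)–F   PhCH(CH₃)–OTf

PhCH(CH₃)–OTf > PhCH(CH₃)–Br > PhCH(CH₃)–Cl > PhCH(CH₃)–ONO₂ > PhCH(CH₃)–F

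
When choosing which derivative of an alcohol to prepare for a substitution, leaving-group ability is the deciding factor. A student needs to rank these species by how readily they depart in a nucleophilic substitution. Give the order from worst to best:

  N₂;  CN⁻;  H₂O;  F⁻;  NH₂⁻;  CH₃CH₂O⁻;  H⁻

NH₂⁻ < H⁻ < CH₃CH₂O⁻ < CN⁻ < F⁻ < H₂O < N₂

N₂: no meaningful conjugate acid; N₂ departs as an exceptionally stable neutral molecule
H₂O: pKₐ(H₃O⁺) ≈ -1.7
F⁻: pKₐ(HF) ≈ 3.2
CN⁻: pKₐ(HCN) ≈ 9.2
CH₃CH₂O⁻: pKₐ(CH₃CH₂OH) ≈ 16
H⁻: pKₐ(H₂) ≈ 36
NH₂⁻: pKₐ(NH₃) ≈ 38
Reversing gives the worst-to-best order requested.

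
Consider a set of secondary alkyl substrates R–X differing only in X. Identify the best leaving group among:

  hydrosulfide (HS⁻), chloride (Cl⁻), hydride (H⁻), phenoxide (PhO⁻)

chloride (Cl⁻): pKₐ(HCl) ≈ -7
hydrosulfide (HS⁻): pKₐ(H₂S) ≈ 7
phenoxide (PhO⁻): pKₐ(C₆H₅OH (phenol)) ≈ 10
hydride (H⁻): pKₐ(H₂) ≈ 36

chloride (Cl⁻)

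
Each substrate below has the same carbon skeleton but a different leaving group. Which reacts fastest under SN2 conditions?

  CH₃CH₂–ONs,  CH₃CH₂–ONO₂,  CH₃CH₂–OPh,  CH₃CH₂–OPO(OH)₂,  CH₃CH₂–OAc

CH₃CH₂–ONs

Same R in every case — rank the leaving groups.
Rank by basicity of the departing species: weakest base leaves most easily.
CH₃CH₂–ONs loses ONs⁻: pKₐ(p-O₂NC₆H₄SO₃H) ≈ -3.5
CH₃CH₂–ONO₂ loses NO₃⁻: pKₐ(HNO₃) ≈ -1.3
CH₃CH₂–OPO(OH)₂ loses H₂PO₄⁻: pKₐ(H₃PO₄) ≈ 2.1
CH₃CH₂–OAc loses AcO⁻: pKₐ(CH₃COOH) ≈ 4.8
CH₃CH₂–OPh loses PhO⁻: pKₐ(C₆H₅OH (phenol)) ≈ 10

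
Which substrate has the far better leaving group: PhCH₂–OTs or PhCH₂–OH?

From PhCH₂–OH the departing group would be OH⁻ (pKₐ(H₂O) ≈ 15.7). Strong base; essentially never leaves without prior activation.
From PhCH₂–OTs the leaving group is OTs⁻ (pKₐ(p-CH₃C₆H₄SO₃H (TsOH)) ≈ -2.8). Resonance-delocalised arenesulfonate.
(In practice PhCH₂–OTs is made from PhCH₂–OH by treatment with TsCl / pyridine, converting the hydroxyl into a tosylate.)

PhCH₂–OTs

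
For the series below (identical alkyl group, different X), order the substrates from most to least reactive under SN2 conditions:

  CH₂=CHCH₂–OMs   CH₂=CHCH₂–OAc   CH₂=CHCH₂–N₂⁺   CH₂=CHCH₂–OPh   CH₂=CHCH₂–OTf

CH₂=CHCH₂–N₂⁺ > CH₂=CHCH₂–OTf > CH₂=CHCH₂–OMs > CH₂=CHCH₂–OAc > CH₂=CHCH₂–OPh

Same R in every case — rank the leaving groups.
The more stable X⁻ (or X) is on its own — i.e. the weaker a base it is — the better a leaving group it makes.
CH₂=CHCH₂–N₂⁺ loses N₂: no meaningful conjugate acid; N₂ departs as an exceptionally stable neutral molecule
CH₂=CHCH₂–OTf loses OTf⁻: pKₐ(CF₃SO₃H (triflic acid)) ≈ -14
CH₂=CHCH₂–OMs loses OMs⁻: pKₐ(CH₃SO₃H (MsOH)) ≈ -1.9
CH₂=CHCH₂–OAc loses AcO⁻: pKₐ(CH₃COOH) ≈ 4.8
CH₂=CHCH₂–OPh loses PhO⁻: pKₐ(C₆H₅OH (phenol)) ≈ 10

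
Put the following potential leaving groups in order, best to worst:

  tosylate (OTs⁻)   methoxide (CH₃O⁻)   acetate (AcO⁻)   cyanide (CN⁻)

Rank by basicity of the departing species: weakest base leaves most easily.
tosylate (OTs⁻): pKₐ(p-CH₃C₆H₄SO₃H (TsOH)) ≈ -2.8 — resonance-delocalised arenesulfonate
acetate (AcO⁻): pKₐ(CH₃COOH) ≈ 4.8 — resonance-stabilised but still a weak base
cyanide (CN⁻): pKₐ(HCN) ≈ 9.2
methoxide (CH₃O⁻): pKₐ(CH₃OH) ≈ 15.5

tosylate (OTs⁻) > acetate (AcO⁻) > cyanide (CN⁻) > methoxide (CH₃O⁻)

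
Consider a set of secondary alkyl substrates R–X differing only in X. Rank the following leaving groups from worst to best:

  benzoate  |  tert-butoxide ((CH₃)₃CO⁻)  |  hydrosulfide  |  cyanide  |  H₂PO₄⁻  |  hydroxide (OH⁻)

Rank by basicity of the departing species: weakest base leaves most easily.
H₂PO₄⁻: pKₐ(H₃PO₄) ≈ 2.1
benzoate: pKₐ(C₆H₅COOH) ≈ 4.2
hydrosulfide: pKₐ(H₂S) ≈ 7
cyanide: pKₐ(HCN) ≈ 9.2
hydroxide (OH⁻): pKₐ(H₂O) ≈ 15.7
tert-butoxide ((CH₃)₃CO⁻): pKₐ(t-BuOH) ≈ 18
Reversing gives the worst-to-best order requested.

tert-butoxide ((CH₃)₃CO⁻) < hydroxide (OH⁻) < cyanide < hydrosulfide < benzoate < H₂PO₄⁻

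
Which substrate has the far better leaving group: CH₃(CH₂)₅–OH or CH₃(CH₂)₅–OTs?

From CH₃(CH₂)₅–OH the departing group would be OH⁻ (pKₐ(H₂O) ≈ 15.7). Strong base; essentially never leaves without prior activation.
From CH₃(CH₂)₅–OTs the leaving group is OTs⁻ (pKₐ(p-CH₃C₆H₄SO₃H (TsOH)) ≈ -2.8). Resonance-delocalised arenesulfonate.
(In practice CH₃(CH₂)₅–OTs is made from CH₃(CH₂)₅–OH by treatment with TsCl / pyridine, converting the hydroxyl into a tosylate.)

CH₃(CH₂)₅–OTs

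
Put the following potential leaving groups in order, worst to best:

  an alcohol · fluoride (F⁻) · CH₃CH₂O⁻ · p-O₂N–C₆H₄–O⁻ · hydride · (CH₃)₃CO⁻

an alcohol: pKₐ(R'OH₂⁺) ≈ -2.4
fluoride (F⁻): pKₐ(HF) ≈ 3.2 — small and strongly basic; the poor halide leaving group
p-O₂N–C₆H₄–O⁻: pKₐ(p-nitrophenol) ≈ 7.2
CH₃CH₂O⁻: pKₐ(CH₃CH₂OH) ≈ 16 — strong base; alkoxides do not leave unassisted
(CH₃)₃CO⁻: pKₐ(t-BuOH) ≈ 18 — bulky, strongly basic alkoxide
hydride: pKₐ(H₂) ≈ 36 — extremely strong base; leaves only in special hydride-transfer contexts
The question asks for worst first, so the sequence is read in increasing leaving-group ability.

hydride < (CH₃)₃CO⁻ < CH₃CH₂O⁻ < p-O₂N–C₆H₄–O⁻ < fluoride (F⁻) < an alcohol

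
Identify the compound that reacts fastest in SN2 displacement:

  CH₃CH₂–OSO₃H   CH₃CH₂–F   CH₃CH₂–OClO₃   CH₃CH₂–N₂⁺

Identical carbon frameworks mean the comparison reduces to leaving-group quality.
The more stable X⁻ (or X) is on its own — i.e. the weaker a base it is — the better a leaving group it makes.
CH₃CH₂–N₂⁺ loses N₂: no meaningful conjugate acid; N₂ departs as an exceptionally stable neutral molecule
CH₃CH₂–OClO₃ loses ClO₄⁻: pKₐ(HClO₄) ≈ -10
CH₃CH₂–OSO₃H loses HSO₄⁻: pKₐ(H₂SO₄) ≈ -3
CH₃CH₂–F loses F⁻: pKₐ(HF) ≈ 3.2

CH₃CH₂–N₂⁺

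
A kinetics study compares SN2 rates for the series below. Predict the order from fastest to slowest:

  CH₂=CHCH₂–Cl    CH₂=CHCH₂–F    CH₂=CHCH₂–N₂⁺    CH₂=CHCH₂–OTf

CH₂=CHCH₂–N₂⁺ > CH₂=CHCH₂–OTf > CH₂=CHCH₂–Cl > CH₂=CHCH₂–F

With the same alkyl group throughout, only the leaving group differentiates the rates.
Rank by basicity of the departing species: weakest base leaves most easily.
CH₂=CHCH₂–N₂⁺ loses N₂: no meaningful conjugate acid; N₂ departs as an exceptionally stable neutral molecule
CH₂=CHCH₂–OTf loses OTf⁻: pKₐ(CF₃SO₃H (triflic acid)) ≈ -14
CH₂=CHCH₂–Cl loses Cl⁻: pKₐ(HCl) ≈ -7
CH₂=CHCH₂–F loses F⁻: pKₐ(HF) ≈ 3.2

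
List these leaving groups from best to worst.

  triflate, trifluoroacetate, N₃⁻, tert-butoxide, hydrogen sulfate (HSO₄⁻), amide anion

Leaving-group ability tracks the stability of the departed species; conjugate-acid pKₐ is the usual yardstick (lower pKₐ → better LG).
triflate: pKₐ(CF₃SO₃H (triflic acid)) ≈ -14
hydrogen sulfate (HSO₄⁻): pKₐ(H₂SO₄) ≈ -3 — conjugate base of a strong mineral acid
trifluoroacetate: pKₐ(CF₃COOH) ≈ 0.2
N₃⁻: pKₐ(HN₃) ≈ 4.7 — linear, resonance-stabilised
tert-butoxide: pKₐ(t-BuOH) ≈ 18 — bulky, strongly basic alkoxide
amide anion: pKₐ(NH₃) ≈ 38

triflate > hydrogen sulfate (HSO₄⁻) > trifluoroacetate > N₃⁻ > tert-butoxide > amide anion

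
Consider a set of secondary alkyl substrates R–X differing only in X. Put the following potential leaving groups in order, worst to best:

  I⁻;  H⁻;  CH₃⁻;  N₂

CH₃⁻ < H⁻ < I⁻ < N₂

N₂: no meaningful conjugate acid; N₂ departs as an exceptionally stable neutral molecule
I⁻: pKₐ(HI) ≈ -10
H⁻: pKₐ(H₂) ≈ 36
CH₃⁻: pKₐ(CH₄) ≈ 48
Reversing gives the worst-to-best order requested.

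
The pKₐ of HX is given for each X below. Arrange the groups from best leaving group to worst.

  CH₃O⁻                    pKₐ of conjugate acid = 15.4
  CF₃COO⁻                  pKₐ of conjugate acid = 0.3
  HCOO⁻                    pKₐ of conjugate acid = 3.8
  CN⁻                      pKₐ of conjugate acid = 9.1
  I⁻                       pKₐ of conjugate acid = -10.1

Lower conjugate-acid pKₐ ⇒ weaker base ⇒ better leaving group.
Sorting by the given values: I⁻ (-10.1), CF₃COO⁻ (0.3), HCOO⁻ (3.8), CN⁻ (9.1), CH₃O⁻ (15.4).

I⁻ > CF₃COO⁻ > HCOO⁻ > CN⁻ > CH₃O⁻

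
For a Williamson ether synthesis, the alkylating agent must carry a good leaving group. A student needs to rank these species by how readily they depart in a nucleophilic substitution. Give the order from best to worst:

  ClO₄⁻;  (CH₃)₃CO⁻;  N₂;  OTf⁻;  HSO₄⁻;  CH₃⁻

N₂ > OTf⁻ > ClO₄⁻ > HSO₄⁻ > (CH₃)₃CO⁻ > CH₃⁻

Rank by basicity of the departing species: weakest base leaves most easily.
N₂: no meaningful conjugate acid; N₂ departs as an exceptionally stable neutral molecule
OTf⁻: pKₐ(CF₃SO₃H (triflic acid)) ≈ -14 — charge spread over three oxygens and a CF₃ group; the premier leaving group in synthesis
ClO₄⁻: pKₐ(HClO₄) ≈ -10
HSO₄⁻: pKₐ(H₂SO₄) ≈ -3
(CH₃)₃CO⁻: pKₐ(t-BuOH) ≈ 18 — bulky, strongly basic alkoxide
CH₃⁻: pKₐ(CH₄) ≈ 48 — unstabilised carbanion; the worst conceivable leaving group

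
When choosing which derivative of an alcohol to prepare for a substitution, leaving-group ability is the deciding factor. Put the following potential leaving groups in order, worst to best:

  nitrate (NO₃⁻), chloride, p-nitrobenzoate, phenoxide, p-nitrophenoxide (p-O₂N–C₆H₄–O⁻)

phenoxide < p-nitrophenoxide (p-O₂N–C₆H₄–O⁻) < p-nitrobenzoate < nitrate (NO₃⁻) < chloride

Leaving-group ability tracks the stability of the departed species; conjugate-acid pKₐ is the usual yardstick (lower pKₐ → better LG).
chloride: pKₐ(HCl) ≈ -7
nitrate (NO₃⁻): pKₐ(HNO₃) ≈ -1.3
p-nitrobenzoate: pKₐ(p-nitrobenzoic acid) ≈ 3.4
p-nitrophenoxide (p-O₂N–C₆H₄–O⁻): pKₐ(p-nitrophenol) ≈ 7.2
phenoxide: pKₐ(C₆H₅OH (phenol)) ≈ 10
The question asks for worst first, so the sequence is read in increasing leaving-group ability.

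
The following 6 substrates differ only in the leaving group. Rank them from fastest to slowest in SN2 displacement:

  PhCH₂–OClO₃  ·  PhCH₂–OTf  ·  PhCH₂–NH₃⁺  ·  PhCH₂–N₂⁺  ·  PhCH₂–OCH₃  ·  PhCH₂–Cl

PhCH₂–N₂⁺ > PhCH₂–OTf > PhCH₂–OClO₃ > PhCH₂–Cl > PhCH₂–NH₃⁺ > PhCH₂–OCH₃

Identical carbon frameworks mean the comparison reduces to leaving-group quality.
Rank by basicity of the departing species: weakest base leaves most easily.
PhCH₂–N₂⁺ loses N₂: no meaningful conjugate acid; N₂ departs as an exceptionally stable neutral molecule
PhCH₂–OTf loses OTf⁻: pKₐ(CF₃SO₃H (triflic acid)) ≈ -14
PhCH₂–OClO₃ loses ClO₄⁻: pKₐ(HClO₄) ≈ -10
PhCH₂–Cl loses Cl⁻: pKₐ(HCl) ≈ -7
PhCH₂–NH₃⁺ loses NH₃: pKₐ(NH₄⁺) ≈ 9.2
PhCH₂–OCH₃ loses CH₃O⁻: pKₐ(CH₃OH) ≈ 15.5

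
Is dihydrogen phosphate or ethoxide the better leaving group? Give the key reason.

dihydrogen phosphate

dihydrogen phosphate is the better leaving group.
pKₐ(H₃PO₄) ≈ 2.1 versus pKₐ(CH₃CH₂OH) ≈ 16: dihydrogen phosphate is the much weaker base.
Moderate base; biological leaving group after further activation.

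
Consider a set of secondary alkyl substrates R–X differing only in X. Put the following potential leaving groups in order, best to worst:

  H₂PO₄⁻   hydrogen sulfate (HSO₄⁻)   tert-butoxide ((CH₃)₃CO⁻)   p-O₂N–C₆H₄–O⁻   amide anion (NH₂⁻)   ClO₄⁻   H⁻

Leaving-group ability tracks the stability of the departed species; conjugate-acid pKₐ is the usual yardstick (lower pKₐ → better LG).
ClO₄⁻: pKₐ(HClO₄) ≈ -10
hydrogen sulfate (HSO₄⁻): pKₐ(H₂SO₄) ≈ -3 — conjugate base of a strong mineral acid
H₂PO₄⁻: pKₐ(H₃PO₄) ≈ 2.1 — moderate base; biological leaving group after further activation
p-O₂N–C₆H₄–O⁻: pKₐ(p-nitrophenol) ≈ 7.2 — nitro group delocalises the charge; the classic chromogenic LG
tert-butoxide ((CH₃)₃CO⁻): pKₐ(t-BuOH) ≈ 18
H⁻: pKₐ(H₂) ≈ 36
amide anion (NH₂⁻): pKₐ(NH₃) ≈ 38 — extremely strong base; never a leaving group

ClO₄⁻ > hydrogen sulfate (HSO₄⁻) > H₂PO₄⁻ > p-O₂N–C₆H₄–O⁻ > tert-butoxide ((CH₃)₃CO⁻) > H⁻ > amide anion (NH₂⁻)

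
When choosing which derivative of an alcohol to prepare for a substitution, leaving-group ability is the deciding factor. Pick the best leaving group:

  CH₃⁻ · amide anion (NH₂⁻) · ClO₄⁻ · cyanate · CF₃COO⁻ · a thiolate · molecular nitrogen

Rank by basicity of the departing species: weakest base leaves most easily.
molecular nitrogen: no meaningful conjugate acid; N₂ departs as an exceptionally stable neutral molecule
ClO₄⁻: pKₐ(HClO₄) ≈ -10
CF₃COO⁻: pKₐ(CF₃COOH) ≈ 0.2
cyanate: pKₐ(HOCN) ≈ 3.5
a thiolate: pKₐ(RSH (a thiol)) ≈ 10.5
amide anion (NH₂⁻): pKₐ(NH₃) ≈ 38
CH₃⁻: pKₐ(CH₄) ≈ 48

molecular nitrogen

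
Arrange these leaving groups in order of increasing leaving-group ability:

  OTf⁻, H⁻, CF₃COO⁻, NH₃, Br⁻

H⁻ < NH₃ < CF₃COO⁻ < Br⁻ < OTf⁻

A good leaving group is a weak base: the lower the pKₐ of its conjugate acid, the more readily it departs.
OTf⁻: pKₐ(CF₃SO₃H (triflic acid)) ≈ -14
Br⁻: pKₐ(HBr) ≈ -9 — weak base; good leaving group
CF₃COO⁻: pKₐ(CF₃COOH) ≈ 0.2
NH₃: pKₐ(NH₄⁺) ≈ 9.2 — neutral but moderately basic; leaves from R–NH₃⁺
H⁻: pKₐ(H₂) ≈ 36
Listed from poorest to best leaving group as asked.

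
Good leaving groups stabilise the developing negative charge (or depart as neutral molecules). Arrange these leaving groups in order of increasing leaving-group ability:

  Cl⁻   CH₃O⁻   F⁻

CH₃O⁻ < F⁻ < Cl⁻

Cl⁻: pKₐ(HCl) ≈ -7 — moderately weak base
F⁻: pKₐ(HF) ≈ 3.2 — small and strongly basic; the poor halide leaving group
CH₃O⁻: pKₐ(CH₃OH) ≈ 15.5
The question asks for worst first, so the sequence is read in increasing leaving-group ability.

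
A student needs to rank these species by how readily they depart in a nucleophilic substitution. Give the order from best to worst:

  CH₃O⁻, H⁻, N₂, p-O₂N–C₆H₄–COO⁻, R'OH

N₂ > R'OH > p-O₂N–C₆H₄–COO⁻ > CH₃O⁻ > H⁻

Rank by basicity of the departing species: weakest base leaves most easily.
N₂: no meaningful conjugate acid; N₂ departs as an exceptionally stable neutral molecule
R'OH: pKₐ(R'OH₂⁺) ≈ -2.4
p-O₂N–C₆H₄–COO⁻: pKₐ(p-nitrobenzoic acid) ≈ 3.4 — electron-withdrawing nitro group stabilises the carboxylate
CH₃O⁻: pKₐ(CH₃OH) ≈ 15.5 — strong base; alkoxides do not leave unassisted
H⁻: pKₐ(H₂) ≈ 36 — extremely strong base; leaves only in special hydride-transfer contexts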